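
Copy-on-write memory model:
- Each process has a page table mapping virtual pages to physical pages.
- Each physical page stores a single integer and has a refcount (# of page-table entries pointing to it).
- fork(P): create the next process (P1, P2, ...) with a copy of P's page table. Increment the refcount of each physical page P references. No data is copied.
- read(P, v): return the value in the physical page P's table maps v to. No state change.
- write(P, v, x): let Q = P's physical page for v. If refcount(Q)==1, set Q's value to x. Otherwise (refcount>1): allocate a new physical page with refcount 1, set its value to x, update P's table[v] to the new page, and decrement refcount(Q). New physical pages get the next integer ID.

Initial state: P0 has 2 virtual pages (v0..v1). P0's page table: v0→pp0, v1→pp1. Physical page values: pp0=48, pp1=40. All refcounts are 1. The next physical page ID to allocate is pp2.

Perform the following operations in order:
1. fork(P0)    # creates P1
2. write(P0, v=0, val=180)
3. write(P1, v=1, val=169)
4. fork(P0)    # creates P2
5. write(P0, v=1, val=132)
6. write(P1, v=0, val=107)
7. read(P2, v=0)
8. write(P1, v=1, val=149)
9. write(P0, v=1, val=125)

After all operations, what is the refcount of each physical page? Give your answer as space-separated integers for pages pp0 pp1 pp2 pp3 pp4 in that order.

Op 1: fork(P0) -> P1. 2 ppages; refcounts: pp0:2 pp1:2
Op 2: write(P0, v0, 180). refcount(pp0)=2>1 -> COPY to pp2. 3 ppages; refcounts: pp0:1 pp1:2 pp2:1
Op 3: write(P1, v1, 169). refcount(pp1)=2>1 -> COPY to pp3. 4 ppages; refcounts: pp0:1 pp1:1 pp2:1 pp3:1
Op 4: fork(P0) -> P2. 4 ppages; refcounts: pp0:1 pp1:2 pp2:2 pp3:1
Op 5: write(P0, v1, 132). refcount(pp1)=2>1 -> COPY to pp4. 5 ppages; refcounts: pp0:1 pp1:1 pp2:2 pp3:1 pp4:1
Op 6: write(P1, v0, 107). refcount(pp0)=1 -> write in place. 5 ppages; refcounts: pp0:1 pp1:1 pp2:2 pp3:1 pp4:1
Op 7: read(P2, v0) -> 180. No state change.
Op 8: write(P1, v1, 149). refcount(pp3)=1 -> write in place. 5 ppages; refcounts: pp0:1 pp1:1 pp2:2 pp3:1 pp4:1
Op 9: write(P0, v1, 125). refcount(pp4)=1 -> write in place. 5 ppages; refcounts: pp0:1 pp1:1 pp2:2 pp3:1 pp4:1

Answer: 1 1 2 1 1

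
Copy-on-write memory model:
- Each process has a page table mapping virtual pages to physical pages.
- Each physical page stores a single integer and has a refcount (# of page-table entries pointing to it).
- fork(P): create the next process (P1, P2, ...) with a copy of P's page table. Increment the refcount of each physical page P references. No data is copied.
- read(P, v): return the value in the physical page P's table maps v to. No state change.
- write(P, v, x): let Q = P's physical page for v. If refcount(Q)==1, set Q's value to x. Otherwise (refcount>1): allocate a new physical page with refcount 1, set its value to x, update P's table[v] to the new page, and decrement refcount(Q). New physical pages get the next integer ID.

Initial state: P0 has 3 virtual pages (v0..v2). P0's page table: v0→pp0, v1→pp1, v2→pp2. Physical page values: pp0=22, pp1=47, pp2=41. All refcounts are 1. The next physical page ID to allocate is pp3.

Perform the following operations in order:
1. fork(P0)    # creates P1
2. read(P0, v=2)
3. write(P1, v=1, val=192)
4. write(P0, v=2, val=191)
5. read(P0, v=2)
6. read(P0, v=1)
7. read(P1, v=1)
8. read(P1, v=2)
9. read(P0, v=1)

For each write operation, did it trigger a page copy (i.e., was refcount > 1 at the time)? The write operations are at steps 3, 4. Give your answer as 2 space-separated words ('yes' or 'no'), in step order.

Op 1: fork(P0) -> P1. 3 ppages; refcounts: pp0:2 pp1:2 pp2:2
Op 2: read(P0, v2) -> 41. No state change.
Op 3: write(P1, v1, 192). refcount(pp1)=2>1 -> COPY to pp3. 4 ppages; refcounts: pp0:2 pp1:1 pp2:2 pp3:1
Op 4: write(P0, v2, 191). refcount(pp2)=2>1 -> COPY to pp4. 5 ppages; refcounts: pp0:2 pp1:1 pp2:1 pp3:1 pp4:1
Op 5: read(P0, v2) -> 191. No state change.
Op 6: read(P0, v1) -> 47. No state change.
Op 7: read(P1, v1) -> 192. No state change.
Op 8: read(P1, v2) -> 41. No state change.
Op 9: read(P0, v1) -> 47. No state change.

yes yes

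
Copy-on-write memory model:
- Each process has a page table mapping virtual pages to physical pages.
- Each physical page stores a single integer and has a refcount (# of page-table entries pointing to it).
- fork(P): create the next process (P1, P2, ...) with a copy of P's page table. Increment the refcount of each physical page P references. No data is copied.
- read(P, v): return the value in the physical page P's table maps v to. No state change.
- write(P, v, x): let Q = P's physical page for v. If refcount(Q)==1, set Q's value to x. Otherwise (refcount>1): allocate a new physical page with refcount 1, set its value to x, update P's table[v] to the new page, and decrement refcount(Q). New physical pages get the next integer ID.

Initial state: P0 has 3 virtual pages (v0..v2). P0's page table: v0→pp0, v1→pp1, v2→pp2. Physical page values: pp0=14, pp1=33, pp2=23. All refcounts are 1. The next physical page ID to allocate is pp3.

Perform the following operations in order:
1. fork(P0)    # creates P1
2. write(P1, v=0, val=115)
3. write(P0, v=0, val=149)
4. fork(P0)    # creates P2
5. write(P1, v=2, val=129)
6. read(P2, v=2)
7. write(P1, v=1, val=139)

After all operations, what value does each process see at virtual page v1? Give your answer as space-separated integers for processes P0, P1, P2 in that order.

Answer: 33 139 33

Derivation:
Op 1: fork(P0) -> P1. 3 ppages; refcounts: pp0:2 pp1:2 pp2:2
Op 2: write(P1, v0, 115). refcount(pp0)=2>1 -> COPY to pp3. 4 ppages; refcounts: pp0:1 pp1:2 pp2:2 pp3:1
Op 3: write(P0, v0, 149). refcount(pp0)=1 -> write in place. 4 ppages; refcounts: pp0:1 pp1:2 pp2:2 pp3:1
Op 4: fork(P0) -> P2. 4 ppages; refcounts: pp0:2 pp1:3 pp2:3 pp3:1
Op 5: write(P1, v2, 129). refcount(pp2)=3>1 -> COPY to pp4. 5 ppages; refcounts: pp0:2 pp1:3 pp2:2 pp3:1 pp4:1
Op 6: read(P2, v2) -> 23. No state change.
Op 7: write(P1, v1, 139). refcount(pp1)=3>1 -> COPY to pp5. 6 ppages; refcounts: pp0:2 pp1:2 pp2:2 pp3:1 pp4:1 pp5:1
P0: v1 -> pp1 = 33
P1: v1 -> pp5 = 139
P2: v1 -> pp1 = 33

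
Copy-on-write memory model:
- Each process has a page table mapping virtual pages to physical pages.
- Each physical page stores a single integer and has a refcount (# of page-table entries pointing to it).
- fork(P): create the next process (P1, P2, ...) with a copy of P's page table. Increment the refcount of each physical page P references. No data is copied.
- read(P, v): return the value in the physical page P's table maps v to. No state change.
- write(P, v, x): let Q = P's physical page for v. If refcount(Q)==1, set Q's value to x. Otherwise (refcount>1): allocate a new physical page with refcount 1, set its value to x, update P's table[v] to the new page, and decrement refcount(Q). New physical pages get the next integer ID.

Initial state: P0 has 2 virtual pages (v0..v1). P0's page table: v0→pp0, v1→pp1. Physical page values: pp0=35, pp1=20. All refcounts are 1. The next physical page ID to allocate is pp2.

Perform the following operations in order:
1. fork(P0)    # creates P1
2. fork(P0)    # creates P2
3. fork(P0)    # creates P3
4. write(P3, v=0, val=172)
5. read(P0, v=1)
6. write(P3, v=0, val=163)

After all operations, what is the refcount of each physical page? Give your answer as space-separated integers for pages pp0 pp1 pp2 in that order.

Answer: 3 4 1

Derivation:
Op 1: fork(P0) -> P1. 2 ppages; refcounts: pp0:2 pp1:2
Op 2: fork(P0) -> P2. 2 ppages; refcounts: pp0:3 pp1:3
Op 3: fork(P0) -> P3. 2 ppages; refcounts: pp0:4 pp1:4
Op 4: write(P3, v0, 172). refcount(pp0)=4>1 -> COPY to pp2. 3 ppages; refcounts: pp0:3 pp1:4 pp2:1
Op 5: read(P0, v1) -> 20. No state change.
Op 6: write(P3, v0, 163). refcount(pp2)=1 -> write in place. 3 ppages; refcounts: pp0:3 pp1:4 pp2:1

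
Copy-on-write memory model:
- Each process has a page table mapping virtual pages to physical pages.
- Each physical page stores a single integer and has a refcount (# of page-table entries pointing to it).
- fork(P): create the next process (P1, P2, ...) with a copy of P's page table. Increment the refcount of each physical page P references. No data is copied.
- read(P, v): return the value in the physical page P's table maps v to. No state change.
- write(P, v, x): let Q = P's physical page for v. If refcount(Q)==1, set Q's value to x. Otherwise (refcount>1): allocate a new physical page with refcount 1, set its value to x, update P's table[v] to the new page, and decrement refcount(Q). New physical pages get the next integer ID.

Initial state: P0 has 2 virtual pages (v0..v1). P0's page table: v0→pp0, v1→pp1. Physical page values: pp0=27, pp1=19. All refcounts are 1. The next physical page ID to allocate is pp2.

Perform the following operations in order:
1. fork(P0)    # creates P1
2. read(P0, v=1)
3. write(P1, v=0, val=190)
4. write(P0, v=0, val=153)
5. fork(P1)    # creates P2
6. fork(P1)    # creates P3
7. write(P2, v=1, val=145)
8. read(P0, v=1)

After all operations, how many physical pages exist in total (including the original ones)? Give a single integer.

Answer: 4

Derivation:
Op 1: fork(P0) -> P1. 2 ppages; refcounts: pp0:2 pp1:2
Op 2: read(P0, v1) -> 19. No state change.
Op 3: write(P1, v0, 190). refcount(pp0)=2>1 -> COPY to pp2. 3 ppages; refcounts: pp0:1 pp1:2 pp2:1
Op 4: write(P0, v0, 153). refcount(pp0)=1 -> write in place. 3 ppages; refcounts: pp0:1 pp1:2 pp2:1
Op 5: fork(P1) -> P2. 3 ppages; refcounts: pp0:1 pp1:3 pp2:2
Op 6: fork(P1) -> P3. 3 ppages; refcounts: pp0:1 pp1:4 pp2:3
Op 7: write(P2, v1, 145). refcount(pp1)=4>1 -> COPY to pp3. 4 ppages; refcounts: pp0:1 pp1:3 pp2:3 pp3:1
Op 8: read(P0, v1) -> 19. No state change.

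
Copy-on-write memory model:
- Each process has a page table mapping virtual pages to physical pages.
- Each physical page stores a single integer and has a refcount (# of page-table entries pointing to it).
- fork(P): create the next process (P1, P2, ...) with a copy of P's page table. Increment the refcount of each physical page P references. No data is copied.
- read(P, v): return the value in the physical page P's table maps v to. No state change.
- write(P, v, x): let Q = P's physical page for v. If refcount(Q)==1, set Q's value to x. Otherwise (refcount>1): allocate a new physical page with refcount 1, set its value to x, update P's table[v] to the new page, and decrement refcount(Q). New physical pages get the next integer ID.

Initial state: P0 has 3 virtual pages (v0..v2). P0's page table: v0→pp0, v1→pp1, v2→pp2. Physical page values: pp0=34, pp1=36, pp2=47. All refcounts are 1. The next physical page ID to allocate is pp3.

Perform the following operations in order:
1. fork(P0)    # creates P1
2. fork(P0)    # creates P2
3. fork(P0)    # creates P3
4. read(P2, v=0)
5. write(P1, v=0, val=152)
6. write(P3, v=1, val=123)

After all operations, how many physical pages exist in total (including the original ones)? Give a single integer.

Answer: 5

Derivation:
Op 1: fork(P0) -> P1. 3 ppages; refcounts: pp0:2 pp1:2 pp2:2
Op 2: fork(P0) -> P2. 3 ppages; refcounts: pp0:3 pp1:3 pp2:3
Op 3: fork(P0) -> P3. 3 ppages; refcounts: pp0:4 pp1:4 pp2:4
Op 4: read(P2, v0) -> 34. No state change.
Op 5: write(P1, v0, 152). refcount(pp0)=4>1 -> COPY to pp3. 4 ppages; refcounts: pp0:3 pp1:4 pp2:4 pp3:1
Op 6: write(P3, v1, 123). refcount(pp1)=4>1 -> COPY to pp4. 5 ppages; refcounts: pp0:3 pp1:3 pp2:4 pp3:1 pp4:1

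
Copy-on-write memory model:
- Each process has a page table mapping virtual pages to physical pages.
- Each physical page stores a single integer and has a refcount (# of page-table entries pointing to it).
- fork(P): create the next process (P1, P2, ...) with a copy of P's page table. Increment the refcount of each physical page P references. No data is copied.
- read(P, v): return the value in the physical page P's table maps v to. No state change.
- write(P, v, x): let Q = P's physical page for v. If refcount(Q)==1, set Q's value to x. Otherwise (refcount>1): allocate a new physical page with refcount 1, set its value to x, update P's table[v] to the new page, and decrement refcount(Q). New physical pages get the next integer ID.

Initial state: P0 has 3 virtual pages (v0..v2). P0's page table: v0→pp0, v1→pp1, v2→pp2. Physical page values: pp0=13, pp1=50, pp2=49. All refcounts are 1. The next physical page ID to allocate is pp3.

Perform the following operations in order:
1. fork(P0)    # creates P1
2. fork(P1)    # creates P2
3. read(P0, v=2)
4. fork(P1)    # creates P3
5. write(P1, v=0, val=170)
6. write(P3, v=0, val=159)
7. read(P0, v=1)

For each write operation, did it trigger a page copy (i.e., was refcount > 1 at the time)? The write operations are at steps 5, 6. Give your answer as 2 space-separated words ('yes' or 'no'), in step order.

Op 1: fork(P0) -> P1. 3 ppages; refcounts: pp0:2 pp1:2 pp2:2
Op 2: fork(P1) -> P2. 3 ppages; refcounts: pp0:3 pp1:3 pp2:3
Op 3: read(P0, v2) -> 49. No state change.
Op 4: fork(P1) -> P3. 3 ppages; refcounts: pp0:4 pp1:4 pp2:4
Op 5: write(P1, v0, 170). refcount(pp0)=4>1 -> COPY to pp3. 4 ppages; refcounts: pp0:3 pp1:4 pp2:4 pp3:1
Op 6: write(P3, v0, 159). refcount(pp0)=3>1 -> COPY to pp4. 5 ppages; refcounts: pp0:2 pp1:4 pp2:4 pp3:1 pp4:1
Op 7: read(P0, v1) -> 50. No state change.

yes yes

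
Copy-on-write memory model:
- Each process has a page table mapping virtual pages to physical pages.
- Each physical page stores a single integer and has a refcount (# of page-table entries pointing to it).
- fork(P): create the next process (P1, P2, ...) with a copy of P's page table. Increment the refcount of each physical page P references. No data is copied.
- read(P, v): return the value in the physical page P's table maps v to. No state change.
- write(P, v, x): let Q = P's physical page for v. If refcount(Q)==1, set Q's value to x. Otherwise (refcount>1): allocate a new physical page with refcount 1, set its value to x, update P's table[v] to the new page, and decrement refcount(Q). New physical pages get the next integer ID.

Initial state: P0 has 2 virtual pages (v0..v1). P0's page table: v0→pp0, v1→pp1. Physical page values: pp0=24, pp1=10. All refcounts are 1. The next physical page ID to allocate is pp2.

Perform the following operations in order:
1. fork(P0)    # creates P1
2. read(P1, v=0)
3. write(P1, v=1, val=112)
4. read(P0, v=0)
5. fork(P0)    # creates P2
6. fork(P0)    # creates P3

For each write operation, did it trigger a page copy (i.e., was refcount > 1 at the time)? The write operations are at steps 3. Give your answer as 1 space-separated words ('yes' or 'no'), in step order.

Op 1: fork(P0) -> P1. 2 ppages; refcounts: pp0:2 pp1:2
Op 2: read(P1, v0) -> 24. No state change.
Op 3: write(P1, v1, 112). refcount(pp1)=2>1 -> COPY to pp2. 3 ppages; refcounts: pp0:2 pp1:1 pp2:1
Op 4: read(P0, v0) -> 24. No state change.
Op 5: fork(P0) -> P2. 3 ppages; refcounts: pp0:3 pp1:2 pp2:1
Op 6: fork(P0) -> P3. 3 ppages; refcounts: pp0:4 pp1:3 pp2:1

yes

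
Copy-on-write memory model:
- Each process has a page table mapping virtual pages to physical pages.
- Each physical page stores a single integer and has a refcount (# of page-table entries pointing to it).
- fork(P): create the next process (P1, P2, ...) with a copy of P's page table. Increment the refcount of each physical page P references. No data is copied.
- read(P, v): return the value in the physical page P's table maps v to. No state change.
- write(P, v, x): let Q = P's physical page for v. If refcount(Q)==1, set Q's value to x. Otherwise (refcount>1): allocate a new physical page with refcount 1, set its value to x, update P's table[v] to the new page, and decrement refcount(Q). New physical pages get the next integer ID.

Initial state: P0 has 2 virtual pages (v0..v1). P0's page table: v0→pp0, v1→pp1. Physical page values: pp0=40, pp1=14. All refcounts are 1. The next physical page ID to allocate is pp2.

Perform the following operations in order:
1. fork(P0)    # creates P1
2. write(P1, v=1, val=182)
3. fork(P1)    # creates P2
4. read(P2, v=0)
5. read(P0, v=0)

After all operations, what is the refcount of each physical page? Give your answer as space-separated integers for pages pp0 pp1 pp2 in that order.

Answer: 3 1 2

Derivation:
Op 1: fork(P0) -> P1. 2 ppages; refcounts: pp0:2 pp1:2
Op 2: write(P1, v1, 182). refcount(pp1)=2>1 -> COPY to pp2. 3 ppages; refcounts: pp0:2 pp1:1 pp2:1
Op 3: fork(P1) -> P2. 3 ppages; refcounts: pp0:3 pp1:1 pp2:2
Op 4: read(P2, v0) -> 40. No state change.
Op 5: read(P0, v0) -> 40. No state change.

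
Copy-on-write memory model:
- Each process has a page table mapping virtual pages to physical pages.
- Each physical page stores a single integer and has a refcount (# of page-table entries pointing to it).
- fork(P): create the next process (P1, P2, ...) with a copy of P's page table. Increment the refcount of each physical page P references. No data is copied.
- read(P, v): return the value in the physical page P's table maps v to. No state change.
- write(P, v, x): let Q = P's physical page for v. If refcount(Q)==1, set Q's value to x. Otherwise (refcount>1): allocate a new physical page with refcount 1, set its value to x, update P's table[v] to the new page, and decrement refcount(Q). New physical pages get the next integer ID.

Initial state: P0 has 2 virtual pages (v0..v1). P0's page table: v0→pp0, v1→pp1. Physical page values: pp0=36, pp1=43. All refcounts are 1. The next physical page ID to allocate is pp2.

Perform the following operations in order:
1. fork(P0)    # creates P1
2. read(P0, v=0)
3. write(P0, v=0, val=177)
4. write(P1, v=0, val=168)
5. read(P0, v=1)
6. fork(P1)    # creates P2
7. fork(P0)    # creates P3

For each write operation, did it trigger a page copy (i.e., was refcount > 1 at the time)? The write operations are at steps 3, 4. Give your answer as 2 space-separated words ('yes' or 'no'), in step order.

Op 1: fork(P0) -> P1. 2 ppages; refcounts: pp0:2 pp1:2
Op 2: read(P0, v0) -> 36. No state change.
Op 3: write(P0, v0, 177). refcount(pp0)=2>1 -> COPY to pp2. 3 ppages; refcounts: pp0:1 pp1:2 pp2:1
Op 4: write(P1, v0, 168). refcount(pp0)=1 -> write in place. 3 ppages; refcounts: pp0:1 pp1:2 pp2:1
Op 5: read(P0, v1) -> 43. No state change.
Op 6: fork(P1) -> P2. 3 ppages; refcounts: pp0:2 pp1:3 pp2:1
Op 7: fork(P0) -> P3. 3 ppages; refcounts: pp0:2 pp1:4 pp2:2

yes no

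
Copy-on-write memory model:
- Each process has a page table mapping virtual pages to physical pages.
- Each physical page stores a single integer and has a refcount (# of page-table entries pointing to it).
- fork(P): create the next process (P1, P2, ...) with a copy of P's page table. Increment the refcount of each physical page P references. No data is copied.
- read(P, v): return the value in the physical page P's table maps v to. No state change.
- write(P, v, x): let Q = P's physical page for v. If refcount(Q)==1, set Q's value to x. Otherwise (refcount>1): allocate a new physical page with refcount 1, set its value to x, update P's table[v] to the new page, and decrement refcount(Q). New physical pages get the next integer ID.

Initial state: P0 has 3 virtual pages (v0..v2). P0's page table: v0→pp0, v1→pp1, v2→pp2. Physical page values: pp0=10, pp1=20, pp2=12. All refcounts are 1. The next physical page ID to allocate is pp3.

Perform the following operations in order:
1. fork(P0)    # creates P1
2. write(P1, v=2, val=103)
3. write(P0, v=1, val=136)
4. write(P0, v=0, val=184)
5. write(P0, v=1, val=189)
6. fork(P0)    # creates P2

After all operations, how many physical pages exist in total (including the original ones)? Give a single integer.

Answer: 6

Derivation:
Op 1: fork(P0) -> P1. 3 ppages; refcounts: pp0:2 pp1:2 pp2:2
Op 2: write(P1, v2, 103). refcount(pp2)=2>1 -> COPY to pp3. 4 ppages; refcounts: pp0:2 pp1:2 pp2:1 pp3:1
Op 3: write(P0, v1, 136). refcount(pp1)=2>1 -> COPY to pp4. 5 ppages; refcounts: pp0:2 pp1:1 pp2:1 pp3:1 pp4:1
Op 4: write(P0, v0, 184). refcount(pp0)=2>1 -> COPY to pp5. 6 ppages; refcounts: pp0:1 pp1:1 pp2:1 pp3:1 pp4:1 pp5:1
Op 5: write(P0, v1, 189). refcount(pp4)=1 -> write in place. 6 ppages; refcounts: pp0:1 pp1:1 pp2:1 pp3:1 pp4:1 pp5:1
Op 6: fork(P0) -> P2. 6 ppages; refcounts: pp0:1 pp1:1 pp2:2 pp3:1 pp4:2 pp5:2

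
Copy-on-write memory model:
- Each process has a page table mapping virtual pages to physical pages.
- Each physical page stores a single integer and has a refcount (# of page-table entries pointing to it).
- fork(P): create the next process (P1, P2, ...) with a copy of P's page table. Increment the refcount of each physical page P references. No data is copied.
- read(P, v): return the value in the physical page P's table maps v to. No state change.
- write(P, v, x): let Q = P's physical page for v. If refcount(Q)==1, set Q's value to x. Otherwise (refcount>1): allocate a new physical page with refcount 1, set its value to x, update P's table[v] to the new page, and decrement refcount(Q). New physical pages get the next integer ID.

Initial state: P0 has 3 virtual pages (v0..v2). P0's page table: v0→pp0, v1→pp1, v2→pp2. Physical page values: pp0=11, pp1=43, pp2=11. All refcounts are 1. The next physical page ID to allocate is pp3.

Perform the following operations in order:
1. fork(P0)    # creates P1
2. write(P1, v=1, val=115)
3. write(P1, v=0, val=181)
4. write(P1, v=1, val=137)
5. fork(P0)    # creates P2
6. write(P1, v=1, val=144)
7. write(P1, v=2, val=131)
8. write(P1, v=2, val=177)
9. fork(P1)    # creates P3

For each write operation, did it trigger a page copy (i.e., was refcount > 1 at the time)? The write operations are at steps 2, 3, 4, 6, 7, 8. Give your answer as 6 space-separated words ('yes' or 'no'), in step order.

Op 1: fork(P0) -> P1. 3 ppages; refcounts: pp0:2 pp1:2 pp2:2
Op 2: write(P1, v1, 115). refcount(pp1)=2>1 -> COPY to pp3. 4 ppages; refcounts: pp0:2 pp1:1 pp2:2 pp3:1
Op 3: write(P1, v0, 181). refcount(pp0)=2>1 -> COPY to pp4. 5 ppages; refcounts: pp0:1 pp1:1 pp2:2 pp3:1 pp4:1
Op 4: write(P1, v1, 137). refcount(pp3)=1 -> write in place. 5 ppages; refcounts: pp0:1 pp1:1 pp2:2 pp3:1 pp4:1
Op 5: fork(P0) -> P2. 5 ppages; refcounts: pp0:2 pp1:2 pp2:3 pp3:1 pp4:1
Op 6: write(P1, v1, 144). refcount(pp3)=1 -> write in place. 5 ppages; refcounts: pp0:2 pp1:2 pp2:3 pp3:1 pp4:1
Op 7: write(P1, v2, 131). refcount(pp2)=3>1 -> COPY to pp5. 6 ppages; refcounts: pp0:2 pp1:2 pp2:2 pp3:1 pp4:1 pp5:1
Op 8: write(P1, v2, 177). refcount(pp5)=1 -> write in place. 6 ppages; refcounts: pp0:2 pp1:2 pp2:2 pp3:1 pp4:1 pp5:1
Op 9: fork(P1) -> P3. 6 ppages; refcounts: pp0:2 pp1:2 pp2:2 pp3:2 pp4:2 pp5:2

yes yes no no yes no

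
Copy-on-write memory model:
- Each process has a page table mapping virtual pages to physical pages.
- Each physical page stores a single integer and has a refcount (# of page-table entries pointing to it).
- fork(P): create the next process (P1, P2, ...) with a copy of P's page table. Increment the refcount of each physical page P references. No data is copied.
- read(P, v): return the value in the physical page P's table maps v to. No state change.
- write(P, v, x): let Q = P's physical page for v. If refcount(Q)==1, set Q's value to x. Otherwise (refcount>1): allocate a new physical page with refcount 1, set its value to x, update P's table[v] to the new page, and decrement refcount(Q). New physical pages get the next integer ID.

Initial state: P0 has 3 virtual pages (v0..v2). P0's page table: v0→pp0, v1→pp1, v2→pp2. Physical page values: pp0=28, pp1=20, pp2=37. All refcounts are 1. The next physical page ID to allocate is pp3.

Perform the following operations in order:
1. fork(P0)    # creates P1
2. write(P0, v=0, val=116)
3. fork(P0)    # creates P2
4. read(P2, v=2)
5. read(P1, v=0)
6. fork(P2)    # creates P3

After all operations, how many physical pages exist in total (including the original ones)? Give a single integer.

Answer: 4

Derivation:
Op 1: fork(P0) -> P1. 3 ppages; refcounts: pp0:2 pp1:2 pp2:2
Op 2: write(P0, v0, 116). refcount(pp0)=2>1 -> COPY to pp3. 4 ppages; refcounts: pp0:1 pp1:2 pp2:2 pp3:1
Op 3: fork(P0) -> P2. 4 ppages; refcounts: pp0:1 pp1:3 pp2:3 pp3:2
Op 4: read(P2, v2) -> 37. No state change.
Op 5: read(P1, v0) -> 28. No state change.
Op 6: fork(P2) -> P3. 4 ppages; refcounts: pp0:1 pp1:4 pp2:4 pp3:3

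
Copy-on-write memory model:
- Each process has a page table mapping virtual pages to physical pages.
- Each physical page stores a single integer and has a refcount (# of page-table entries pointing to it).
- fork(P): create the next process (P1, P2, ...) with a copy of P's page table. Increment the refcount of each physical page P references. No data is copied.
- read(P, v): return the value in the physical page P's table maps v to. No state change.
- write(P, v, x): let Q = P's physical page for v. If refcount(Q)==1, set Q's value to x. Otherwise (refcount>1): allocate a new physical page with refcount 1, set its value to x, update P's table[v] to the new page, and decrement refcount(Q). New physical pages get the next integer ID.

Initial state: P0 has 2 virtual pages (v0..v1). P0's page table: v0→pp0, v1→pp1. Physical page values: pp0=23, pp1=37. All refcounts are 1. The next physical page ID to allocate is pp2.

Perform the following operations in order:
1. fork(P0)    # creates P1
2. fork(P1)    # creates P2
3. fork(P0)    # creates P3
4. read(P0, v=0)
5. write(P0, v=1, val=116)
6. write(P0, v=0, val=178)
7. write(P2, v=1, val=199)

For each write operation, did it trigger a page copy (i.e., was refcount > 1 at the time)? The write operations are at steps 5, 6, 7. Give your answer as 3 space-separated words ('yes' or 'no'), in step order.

Op 1: fork(P0) -> P1. 2 ppages; refcounts: pp0:2 pp1:2
Op 2: fork(P1) -> P2. 2 ppages; refcounts: pp0:3 pp1:3
Op 3: fork(P0) -> P3. 2 ppages; refcounts: pp0:4 pp1:4
Op 4: read(P0, v0) -> 23. No state change.
Op 5: write(P0, v1, 116). refcount(pp1)=4>1 -> COPY to pp2. 3 ppages; refcounts: pp0:4 pp1:3 pp2:1
Op 6: write(P0, v0, 178). refcount(pp0)=4>1 -> COPY to pp3. 4 ppages; refcounts: pp0:3 pp1:3 pp2:1 pp3:1
Op 7: write(P2, v1, 199). refcount(pp1)=3>1 -> COPY to pp4. 5 ppages; refcounts: pp0:3 pp1:2 pp2:1 pp3:1 pp4:1

yes yes yes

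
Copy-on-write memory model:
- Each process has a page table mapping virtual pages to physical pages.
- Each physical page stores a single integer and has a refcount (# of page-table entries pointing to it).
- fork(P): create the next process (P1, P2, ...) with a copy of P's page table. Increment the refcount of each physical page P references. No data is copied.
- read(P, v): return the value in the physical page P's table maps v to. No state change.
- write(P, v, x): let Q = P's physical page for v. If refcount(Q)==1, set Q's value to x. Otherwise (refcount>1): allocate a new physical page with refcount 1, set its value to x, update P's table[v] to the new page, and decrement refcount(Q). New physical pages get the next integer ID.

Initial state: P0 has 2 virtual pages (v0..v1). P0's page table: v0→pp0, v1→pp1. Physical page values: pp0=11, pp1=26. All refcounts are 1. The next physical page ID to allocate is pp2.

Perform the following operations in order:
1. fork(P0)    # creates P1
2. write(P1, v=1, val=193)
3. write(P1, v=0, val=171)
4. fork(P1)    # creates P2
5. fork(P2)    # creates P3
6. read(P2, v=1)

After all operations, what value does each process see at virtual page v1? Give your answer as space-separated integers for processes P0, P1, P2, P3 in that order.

Answer: 26 193 193 193

Derivation:
Op 1: fork(P0) -> P1. 2 ppages; refcounts: pp0:2 pp1:2
Op 2: write(P1, v1, 193). refcount(pp1)=2>1 -> COPY to pp2. 3 ppages; refcounts: pp0:2 pp1:1 pp2:1
Op 3: write(P1, v0, 171). refcount(pp0)=2>1 -> COPY to pp3. 4 ppages; refcounts: pp0:1 pp1:1 pp2:1 pp3:1
Op 4: fork(P1) -> P2. 4 ppages; refcounts: pp0:1 pp1:1 pp2:2 pp3:2
Op 5: fork(P2) -> P3. 4 ppages; refcounts: pp0:1 pp1:1 pp2:3 pp3:3
Op 6: read(P2, v1) -> 193. No state change.
P0: v1 -> pp1 = 26
P1: v1 -> pp2 = 193
P2: v1 -> pp2 = 193
P3: v1 -> pp2 = 193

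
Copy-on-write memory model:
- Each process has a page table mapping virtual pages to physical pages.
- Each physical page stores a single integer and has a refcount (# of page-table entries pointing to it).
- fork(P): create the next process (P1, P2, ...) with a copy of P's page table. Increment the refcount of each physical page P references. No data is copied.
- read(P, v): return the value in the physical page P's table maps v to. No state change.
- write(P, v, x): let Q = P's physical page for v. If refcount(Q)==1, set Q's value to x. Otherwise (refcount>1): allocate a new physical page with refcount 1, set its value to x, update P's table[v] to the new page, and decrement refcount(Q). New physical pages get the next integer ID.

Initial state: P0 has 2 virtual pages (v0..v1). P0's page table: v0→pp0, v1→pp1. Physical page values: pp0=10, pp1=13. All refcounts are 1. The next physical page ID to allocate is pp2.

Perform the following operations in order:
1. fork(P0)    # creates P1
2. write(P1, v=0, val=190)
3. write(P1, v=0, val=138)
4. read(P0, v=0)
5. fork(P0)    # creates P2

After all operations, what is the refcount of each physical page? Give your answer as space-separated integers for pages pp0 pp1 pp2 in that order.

Op 1: fork(P0) -> P1. 2 ppages; refcounts: pp0:2 pp1:2
Op 2: write(P1, v0, 190). refcount(pp0)=2>1 -> COPY to pp2. 3 ppages; refcounts: pp0:1 pp1:2 pp2:1
Op 3: write(P1, v0, 138). refcount(pp2)=1 -> write in place. 3 ppages; refcounts: pp0:1 pp1:2 pp2:1
Op 4: read(P0, v0) -> 10. No state change.
Op 5: fork(P0) -> P2. 3 ppages; refcounts: pp0:2 pp1:3 pp2:1

Answer: 2 3 1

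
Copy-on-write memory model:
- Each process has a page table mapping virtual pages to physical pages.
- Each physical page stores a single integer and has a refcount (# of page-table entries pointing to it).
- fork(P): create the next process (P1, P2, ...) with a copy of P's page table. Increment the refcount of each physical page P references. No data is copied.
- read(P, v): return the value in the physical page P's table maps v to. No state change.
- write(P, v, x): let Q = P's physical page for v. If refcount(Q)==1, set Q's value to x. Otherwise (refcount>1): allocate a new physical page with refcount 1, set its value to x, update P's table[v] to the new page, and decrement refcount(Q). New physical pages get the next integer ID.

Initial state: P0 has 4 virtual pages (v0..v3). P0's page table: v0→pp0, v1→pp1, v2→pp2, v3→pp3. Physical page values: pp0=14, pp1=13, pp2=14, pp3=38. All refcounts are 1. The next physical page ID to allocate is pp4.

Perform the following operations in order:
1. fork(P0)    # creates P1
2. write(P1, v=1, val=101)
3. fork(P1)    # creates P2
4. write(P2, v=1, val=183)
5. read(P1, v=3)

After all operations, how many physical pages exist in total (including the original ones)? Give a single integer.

Answer: 6

Derivation:
Op 1: fork(P0) -> P1. 4 ppages; refcounts: pp0:2 pp1:2 pp2:2 pp3:2
Op 2: write(P1, v1, 101). refcount(pp1)=2>1 -> COPY to pp4. 5 ppages; refcounts: pp0:2 pp1:1 pp2:2 pp3:2 pp4:1
Op 3: fork(P1) -> P2. 5 ppages; refcounts: pp0:3 pp1:1 pp2:3 pp3:3 pp4:2
Op 4: write(P2, v1, 183). refcount(pp4)=2>1 -> COPY to pp5. 6 ppages; refcounts: pp0:3 pp1:1 pp2:3 pp3:3 pp4:1 pp5:1
Op 5: read(P1, v3) -> 38. No state change.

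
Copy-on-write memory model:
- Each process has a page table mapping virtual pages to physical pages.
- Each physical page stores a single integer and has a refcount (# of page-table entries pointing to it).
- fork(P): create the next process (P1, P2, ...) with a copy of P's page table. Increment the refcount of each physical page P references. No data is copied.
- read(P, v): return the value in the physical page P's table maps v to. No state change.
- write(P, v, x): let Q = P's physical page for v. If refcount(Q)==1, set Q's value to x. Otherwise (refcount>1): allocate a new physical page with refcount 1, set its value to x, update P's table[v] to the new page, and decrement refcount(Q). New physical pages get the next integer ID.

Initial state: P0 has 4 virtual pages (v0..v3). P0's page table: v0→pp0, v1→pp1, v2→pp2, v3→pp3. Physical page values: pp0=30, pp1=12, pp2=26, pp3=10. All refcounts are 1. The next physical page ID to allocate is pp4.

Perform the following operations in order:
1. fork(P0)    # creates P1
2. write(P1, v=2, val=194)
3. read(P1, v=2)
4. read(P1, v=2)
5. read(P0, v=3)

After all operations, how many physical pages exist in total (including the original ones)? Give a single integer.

Op 1: fork(P0) -> P1. 4 ppages; refcounts: pp0:2 pp1:2 pp2:2 pp3:2
Op 2: write(P1, v2, 194). refcount(pp2)=2>1 -> COPY to pp4. 5 ppages; refcounts: pp0:2 pp1:2 pp2:1 pp3:2 pp4:1
Op 3: read(P1, v2) -> 194. No state change.
Op 4: read(P1, v2) -> 194. No state change.
Op 5: read(P0, v3) -> 10. No state change.

Answer: 5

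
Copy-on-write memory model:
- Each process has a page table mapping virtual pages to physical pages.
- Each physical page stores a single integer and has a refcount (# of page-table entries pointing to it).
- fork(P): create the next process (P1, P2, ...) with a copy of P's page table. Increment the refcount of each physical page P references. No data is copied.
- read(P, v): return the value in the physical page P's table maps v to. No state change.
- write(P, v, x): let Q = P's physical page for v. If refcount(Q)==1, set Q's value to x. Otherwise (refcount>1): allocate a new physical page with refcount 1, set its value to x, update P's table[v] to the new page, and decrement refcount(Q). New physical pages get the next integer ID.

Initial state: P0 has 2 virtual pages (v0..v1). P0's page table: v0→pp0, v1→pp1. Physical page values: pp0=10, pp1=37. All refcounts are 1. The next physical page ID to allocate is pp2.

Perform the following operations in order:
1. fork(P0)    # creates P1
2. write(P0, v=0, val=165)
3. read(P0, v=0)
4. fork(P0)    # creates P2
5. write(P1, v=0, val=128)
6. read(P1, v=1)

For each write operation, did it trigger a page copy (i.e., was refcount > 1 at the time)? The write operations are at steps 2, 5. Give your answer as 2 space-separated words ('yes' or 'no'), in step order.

Op 1: fork(P0) -> P1. 2 ppages; refcounts: pp0:2 pp1:2
Op 2: write(P0, v0, 165). refcount(pp0)=2>1 -> COPY to pp2. 3 ppages; refcounts: pp0:1 pp1:2 pp2:1
Op 3: read(P0, v0) -> 165. No state change.
Op 4: fork(P0) -> P2. 3 ppages; refcounts: pp0:1 pp1:3 pp2:2
Op 5: write(P1, v0, 128). refcount(pp0)=1 -> write in place. 3 ppages; refcounts: pp0:1 pp1:3 pp2:2
Op 6: read(P1, v1) -> 37. No state change.

yes no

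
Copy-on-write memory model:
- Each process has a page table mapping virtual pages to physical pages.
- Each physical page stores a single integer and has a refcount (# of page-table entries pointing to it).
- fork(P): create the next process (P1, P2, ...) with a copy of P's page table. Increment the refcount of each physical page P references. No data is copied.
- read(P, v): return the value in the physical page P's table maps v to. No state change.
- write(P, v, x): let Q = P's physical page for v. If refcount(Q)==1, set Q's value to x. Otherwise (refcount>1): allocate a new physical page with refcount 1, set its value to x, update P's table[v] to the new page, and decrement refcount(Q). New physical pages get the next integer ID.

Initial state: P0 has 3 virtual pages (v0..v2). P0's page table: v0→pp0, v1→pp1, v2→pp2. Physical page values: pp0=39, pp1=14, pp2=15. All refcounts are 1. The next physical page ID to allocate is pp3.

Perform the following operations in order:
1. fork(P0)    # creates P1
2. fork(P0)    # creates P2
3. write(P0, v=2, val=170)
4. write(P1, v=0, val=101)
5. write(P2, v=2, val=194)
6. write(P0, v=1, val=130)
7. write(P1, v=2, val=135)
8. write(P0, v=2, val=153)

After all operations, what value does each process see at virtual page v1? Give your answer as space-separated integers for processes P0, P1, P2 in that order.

Op 1: fork(P0) -> P1. 3 ppages; refcounts: pp0:2 pp1:2 pp2:2
Op 2: fork(P0) -> P2. 3 ppages; refcounts: pp0:3 pp1:3 pp2:3
Op 3: write(P0, v2, 170). refcount(pp2)=3>1 -> COPY to pp3. 4 ppages; refcounts: pp0:3 pp1:3 pp2:2 pp3:1
Op 4: write(P1, v0, 101). refcount(pp0)=3>1 -> COPY to pp4. 5 ppages; refcounts: pp0:2 pp1:3 pp2:2 pp3:1 pp4:1
Op 5: write(P2, v2, 194). refcount(pp2)=2>1 -> COPY to pp5. 6 ppages; refcounts: pp0:2 pp1:3 pp2:1 pp3:1 pp4:1 pp5:1
Op 6: write(P0, v1, 130). refcount(pp1)=3>1 -> COPY to pp6. 7 ppages; refcounts: pp0:2 pp1:2 pp2:1 pp3:1 pp4:1 pp5:1 pp6:1
Op 7: write(P1, v2, 135). refcount(pp2)=1 -> write in place. 7 ppages; refcounts: pp0:2 pp1:2 pp2:1 pp3:1 pp4:1 pp5:1 pp6:1
Op 8: write(P0, v2, 153). refcount(pp3)=1 -> write in place. 7 ppages; refcounts: pp0:2 pp1:2 pp2:1 pp3:1 pp4:1 pp5:1 pp6:1
P0: v1 -> pp6 = 130
P1: v1 -> pp1 = 14
P2: v1 -> pp1 = 14

Answer: 130 14 14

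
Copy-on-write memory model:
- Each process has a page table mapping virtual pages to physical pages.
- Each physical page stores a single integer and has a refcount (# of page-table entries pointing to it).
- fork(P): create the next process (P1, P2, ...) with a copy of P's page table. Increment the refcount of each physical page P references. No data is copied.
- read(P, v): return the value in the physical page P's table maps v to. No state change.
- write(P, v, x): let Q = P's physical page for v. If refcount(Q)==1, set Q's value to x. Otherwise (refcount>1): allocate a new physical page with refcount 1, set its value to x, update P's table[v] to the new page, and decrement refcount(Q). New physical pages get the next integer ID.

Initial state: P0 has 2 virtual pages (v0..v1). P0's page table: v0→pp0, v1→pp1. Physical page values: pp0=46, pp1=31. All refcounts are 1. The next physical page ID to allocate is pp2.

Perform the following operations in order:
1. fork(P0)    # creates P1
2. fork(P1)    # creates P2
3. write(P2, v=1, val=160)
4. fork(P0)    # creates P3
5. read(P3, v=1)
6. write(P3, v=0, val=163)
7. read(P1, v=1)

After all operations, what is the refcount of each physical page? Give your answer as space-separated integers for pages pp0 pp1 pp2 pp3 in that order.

Answer: 3 3 1 1

Derivation:
Op 1: fork(P0) -> P1. 2 ppages; refcounts: pp0:2 pp1:2
Op 2: fork(P1) -> P2. 2 ppages; refcounts: pp0:3 pp1:3
Op 3: write(P2, v1, 160). refcount(pp1)=3>1 -> COPY to pp2. 3 ppages; refcounts: pp0:3 pp1:2 pp2:1
Op 4: fork(P0) -> P3. 3 ppages; refcounts: pp0:4 pp1:3 pp2:1
Op 5: read(P3, v1) -> 31. No state change.
Op 6: write(P3, v0, 163). refcount(pp0)=4>1 -> COPY to pp3. 4 ppages; refcounts: pp0:3 pp1:3 pp2:1 pp3:1
Op 7: read(P1, v1) -> 31. No state change.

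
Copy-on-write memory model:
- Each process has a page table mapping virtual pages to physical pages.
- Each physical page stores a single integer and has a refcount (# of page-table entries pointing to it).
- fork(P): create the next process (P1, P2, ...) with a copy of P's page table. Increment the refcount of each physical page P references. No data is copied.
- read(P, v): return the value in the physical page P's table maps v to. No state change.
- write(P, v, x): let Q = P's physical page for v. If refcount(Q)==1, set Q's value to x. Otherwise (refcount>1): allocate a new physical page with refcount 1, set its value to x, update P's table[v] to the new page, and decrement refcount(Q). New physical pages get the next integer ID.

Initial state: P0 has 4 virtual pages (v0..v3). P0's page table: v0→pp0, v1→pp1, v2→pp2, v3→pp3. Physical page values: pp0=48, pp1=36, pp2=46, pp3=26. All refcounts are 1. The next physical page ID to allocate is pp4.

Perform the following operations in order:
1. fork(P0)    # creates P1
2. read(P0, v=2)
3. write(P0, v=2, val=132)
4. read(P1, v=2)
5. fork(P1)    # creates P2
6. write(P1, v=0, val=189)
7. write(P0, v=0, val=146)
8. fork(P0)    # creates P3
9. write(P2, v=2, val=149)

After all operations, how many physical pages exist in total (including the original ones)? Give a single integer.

Answer: 8

Derivation:
Op 1: fork(P0) -> P1. 4 ppages; refcounts: pp0:2 pp1:2 pp2:2 pp3:2
Op 2: read(P0, v2) -> 46. No state change.
Op 3: write(P0, v2, 132). refcount(pp2)=2>1 -> COPY to pp4. 5 ppages; refcounts: pp0:2 pp1:2 pp2:1 pp3:2 pp4:1
Op 4: read(P1, v2) -> 46. No state change.
Op 5: fork(P1) -> P2. 5 ppages; refcounts: pp0:3 pp1:3 pp2:2 pp3:3 pp4:1
Op 6: write(P1, v0, 189). refcount(pp0)=3>1 -> COPY to pp5. 6 ppages; refcounts: pp0:2 pp1:3 pp2:2 pp3:3 pp4:1 pp5:1
Op 7: write(P0, v0, 146). refcount(pp0)=2>1 -> COPY to pp6. 7 ppages; refcounts: pp0:1 pp1:3 pp2:2 pp3:3 pp4:1 pp5:1 pp6:1
Op 8: fork(P0) -> P3. 7 ppages; refcounts: pp0:1 pp1:4 pp2:2 pp3:4 pp4:2 pp5:1 pp6:2
Op 9: write(P2, v2, 149). refcount(pp2)=2>1 -> COPY to pp7. 8 ppages; refcounts: pp0:1 pp1:4 pp2:1 pp3:4 pp4:2 pp5:1 pp6:2 pp7:1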